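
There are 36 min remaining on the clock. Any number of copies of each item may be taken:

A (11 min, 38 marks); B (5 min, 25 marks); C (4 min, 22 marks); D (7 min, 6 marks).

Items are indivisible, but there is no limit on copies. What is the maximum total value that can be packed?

Best value-per-unit is C at 22/4, and filling with it alone uses time 9×4=36. No mix of the others beats 9×22 = 198.

198 marks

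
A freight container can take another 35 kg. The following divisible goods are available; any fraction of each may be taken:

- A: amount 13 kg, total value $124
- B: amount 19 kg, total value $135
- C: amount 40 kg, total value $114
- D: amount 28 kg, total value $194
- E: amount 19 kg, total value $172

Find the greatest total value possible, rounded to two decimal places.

317.32

Take in order of value per unit:
- A (124/13 per unit): all 13 → value 124, running total 124.00
- E (172/19 per unit): all 19 → value 172, running total 296.00
- B (135/19 per unit): 3 of 19 → value 3×135/19 = 21.3158, running total 317.32
Total 317.32.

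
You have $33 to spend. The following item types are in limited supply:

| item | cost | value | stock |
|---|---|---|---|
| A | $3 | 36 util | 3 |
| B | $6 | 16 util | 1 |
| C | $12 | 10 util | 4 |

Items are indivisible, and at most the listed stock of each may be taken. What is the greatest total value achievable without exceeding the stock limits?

Top feasible selections:
- 3×A + 1×B + 1×C: cost 27, value 134
- 3×A + 2×C: cost 33, value 128
- 3×A + 1×B: cost 15, value 124
Best: 134 util.

134 util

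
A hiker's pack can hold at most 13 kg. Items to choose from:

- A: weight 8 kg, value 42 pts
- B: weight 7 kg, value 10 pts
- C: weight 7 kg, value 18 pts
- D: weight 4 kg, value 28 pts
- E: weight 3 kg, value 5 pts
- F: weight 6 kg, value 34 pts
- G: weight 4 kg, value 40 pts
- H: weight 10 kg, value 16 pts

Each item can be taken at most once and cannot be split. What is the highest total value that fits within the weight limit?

Check high-value combinations within 13 kg:
- A+G: weight 8+4=12, value 42+40=82
- E+F+G: weight 3+6+4=13, value 5+34+40=79
- F+G: weight 6+4=10, value 34+40=74
- D+E+G: weight 4+3+4=11, value 28+5+40=73
Best: 82 pts.

82 pts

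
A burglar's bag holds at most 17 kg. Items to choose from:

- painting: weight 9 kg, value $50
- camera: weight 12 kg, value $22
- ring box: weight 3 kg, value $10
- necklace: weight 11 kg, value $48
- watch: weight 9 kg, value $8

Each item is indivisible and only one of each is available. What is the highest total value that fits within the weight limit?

$60

Check high-value combinations within 17 kg:
- painting+ring box: weight 9+3=12, value 50+10=60
- ring box+necklace: weight 3+11=14, value 10+48=58
- painting: weight 9, value 50
- necklace: weight 11, value 48
Best: $60.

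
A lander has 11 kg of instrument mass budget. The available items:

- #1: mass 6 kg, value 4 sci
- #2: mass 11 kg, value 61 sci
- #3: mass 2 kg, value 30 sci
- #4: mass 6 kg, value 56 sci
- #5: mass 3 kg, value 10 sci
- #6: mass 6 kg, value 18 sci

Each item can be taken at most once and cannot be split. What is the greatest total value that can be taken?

96 sci

Check high-value combinations within 11 kg:
- #3+#4+#5: mass 2+6+3=11, value 30+56+10=96
- #3+#4: mass 2+6=8, value 30+56=86
- #4+#5: mass 6+3=9, value 56+10=66
Best: 96 sci.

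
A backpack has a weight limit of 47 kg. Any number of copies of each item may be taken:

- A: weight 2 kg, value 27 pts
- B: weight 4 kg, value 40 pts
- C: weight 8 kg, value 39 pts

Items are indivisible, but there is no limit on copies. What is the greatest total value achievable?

Best value-per-unit is A at 27/2, and filling with it alone uses weight 23×2=46. No mix of the others beats 23×27 = 621.

621 pts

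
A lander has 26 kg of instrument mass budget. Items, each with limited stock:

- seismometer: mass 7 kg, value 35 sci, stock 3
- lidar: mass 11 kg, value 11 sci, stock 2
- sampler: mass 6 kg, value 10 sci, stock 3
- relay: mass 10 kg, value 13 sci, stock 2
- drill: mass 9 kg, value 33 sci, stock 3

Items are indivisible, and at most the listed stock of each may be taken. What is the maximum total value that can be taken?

105 sci

Top feasible selections:
- 3×seismometer: mass 21, value 105
- 2×seismometer + 1×drill: mass 23, value 103
- 1×seismometer + 2×drill: mass 25, value 101
Best: 105 sci.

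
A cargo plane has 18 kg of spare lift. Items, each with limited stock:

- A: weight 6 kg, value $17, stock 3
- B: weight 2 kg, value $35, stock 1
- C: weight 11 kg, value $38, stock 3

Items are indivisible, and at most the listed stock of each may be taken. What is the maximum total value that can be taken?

$73

Best selections within weight 18 and stock limits:
- 1×B + 1×C: weight 13, value 73
- 2×A + 1×B: weight 14, value 69
- 1×A + 1×C: weight 17, value 55
Best: $73.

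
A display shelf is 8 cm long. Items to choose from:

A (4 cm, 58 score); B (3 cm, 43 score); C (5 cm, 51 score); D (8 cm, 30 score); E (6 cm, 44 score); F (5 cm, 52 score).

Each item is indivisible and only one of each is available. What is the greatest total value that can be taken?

Check high-value combinations within 8 cm:
- A+B: length 4+3=7, value 58+43=101
- B+F: length 3+5=8, value 43+52=95
- B+C: length 3+5=8, value 43+51=94
- A: length 4, value 58
Best: 101 score.

101 score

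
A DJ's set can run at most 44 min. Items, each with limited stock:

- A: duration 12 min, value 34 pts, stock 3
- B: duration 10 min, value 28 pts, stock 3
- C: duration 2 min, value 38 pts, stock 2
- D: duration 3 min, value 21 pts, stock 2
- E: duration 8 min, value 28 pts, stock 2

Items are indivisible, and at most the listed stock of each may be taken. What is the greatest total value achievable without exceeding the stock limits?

Top feasible selections:
- 2×A + 2×C + 2×D + 1×E: duration 42, value 214
- 2×A + 1×B + 2×C + 2×D: duration 44, value 214
- 2×B + 2×C + 1×D + 2×E: duration 43, value 209
Best: 214 pts.

214 pts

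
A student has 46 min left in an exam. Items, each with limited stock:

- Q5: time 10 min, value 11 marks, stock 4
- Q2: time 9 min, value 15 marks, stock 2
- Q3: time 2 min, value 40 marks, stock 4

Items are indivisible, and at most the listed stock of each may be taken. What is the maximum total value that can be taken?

212 marks

Top feasible selections:
- 2×Q5 + 2×Q2 + 4×Q3: time 46, value 212
- 1×Q5 + 2×Q2 + 4×Q3: time 36, value 201
- 2×Q5 + 1×Q2 + 4×Q3: time 37, value 197
Best: 212 marks.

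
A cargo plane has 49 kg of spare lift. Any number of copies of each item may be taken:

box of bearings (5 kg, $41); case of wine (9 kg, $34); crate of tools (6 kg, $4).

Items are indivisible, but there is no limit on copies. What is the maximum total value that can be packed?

Best value-per-unit is box of bearings at 41/5, and filling with it alone uses weight 9×5=45. No mix of the others beats 9×41 = 369.

$369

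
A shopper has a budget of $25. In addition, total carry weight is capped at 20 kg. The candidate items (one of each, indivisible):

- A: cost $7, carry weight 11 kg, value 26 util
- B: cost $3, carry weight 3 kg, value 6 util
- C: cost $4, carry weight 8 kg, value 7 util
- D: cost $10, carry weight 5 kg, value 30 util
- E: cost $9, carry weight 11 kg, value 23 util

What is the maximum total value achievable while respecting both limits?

62 util

Feasible sets respecting both limits:
- A+B+D: cost 20, carry weight 19, value 62
- B+D+E: cost 22, carry weight 19, value 59
- A+D: cost 17, carry weight 16, value 56
Best: 62 util.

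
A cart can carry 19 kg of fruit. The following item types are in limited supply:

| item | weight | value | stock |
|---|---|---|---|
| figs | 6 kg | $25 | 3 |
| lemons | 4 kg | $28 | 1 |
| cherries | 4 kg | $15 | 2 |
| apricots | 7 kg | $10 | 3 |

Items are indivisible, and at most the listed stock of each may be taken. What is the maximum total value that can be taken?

$83

Top feasible selections:
- 1×figs + 1×lemons + 2×cherries: weight 18, value 83
- 2×figs + 1×lemons: weight 16, value 78
Best: $83.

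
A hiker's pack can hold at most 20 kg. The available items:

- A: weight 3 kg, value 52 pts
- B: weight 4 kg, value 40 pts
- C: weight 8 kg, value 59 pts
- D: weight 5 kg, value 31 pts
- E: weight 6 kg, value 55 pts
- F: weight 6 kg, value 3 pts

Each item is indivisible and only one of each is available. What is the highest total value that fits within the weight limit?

182 pts

Check high-value combinations within 20 kg:
- A+B+C+D: weight 3+4+8+5=20, value 52+40+59+31=182
- A+B+D+E: weight 3+4+5+6=18, value 52+40+31+55=178
- A+C+E: weight 3+8+6=17, value 52+59+55=166
- B+C+E: weight 4+8+6=18, value 40+59+55=154
Best: 182 pts.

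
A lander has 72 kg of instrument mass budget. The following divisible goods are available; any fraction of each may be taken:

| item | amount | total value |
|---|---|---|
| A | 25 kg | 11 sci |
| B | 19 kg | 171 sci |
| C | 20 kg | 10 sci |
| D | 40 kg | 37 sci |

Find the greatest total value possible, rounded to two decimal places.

Take in order of value per unit:
- B (171/19 per unit): all 19 → value 171, running total 171.00
- D (37/40 per unit): all 40 → value 37, running total 208.00
- C (10/20 per unit): 13 of 20 → value 13×10/20 = 6.5000, running total 214.50
Total 214.50.

214.50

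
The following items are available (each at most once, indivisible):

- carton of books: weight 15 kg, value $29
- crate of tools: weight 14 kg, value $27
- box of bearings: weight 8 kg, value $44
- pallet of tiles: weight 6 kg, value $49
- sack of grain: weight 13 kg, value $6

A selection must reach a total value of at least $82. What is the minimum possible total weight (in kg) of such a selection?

Subsets with value ≥ 82, sorted by total weight:
- box of bearings+pallet of tiles: weight 14, value 93
- box of bearings+pallet of tiles+sack of grain: weight 27, value 99
- crate of tools+box of bearings+pallet of tiles: weight 28, value 120
Minimum weight: 14 kg.

14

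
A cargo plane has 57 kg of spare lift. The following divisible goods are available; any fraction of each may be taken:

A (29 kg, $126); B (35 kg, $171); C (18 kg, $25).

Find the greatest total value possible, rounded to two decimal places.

Take in order of value per unit:
- B (171/35 per unit): all 35 → value 171, running total 171.00
- A (126/29 per unit): 22 of 29 → value 22×126/29 = 95.5862, running total 266.59
Total 266.59.

266.59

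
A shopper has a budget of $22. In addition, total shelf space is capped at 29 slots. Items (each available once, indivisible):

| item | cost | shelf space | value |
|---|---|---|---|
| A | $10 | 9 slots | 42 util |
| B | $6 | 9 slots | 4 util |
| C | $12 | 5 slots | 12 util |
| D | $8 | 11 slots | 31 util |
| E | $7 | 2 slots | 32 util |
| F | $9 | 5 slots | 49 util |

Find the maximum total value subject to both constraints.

91 util

Feasible sets respecting both limits:
- A+F: cost 19, shelf space 14, value 91
- B+E+F: cost 22, shelf space 16, value 85
- E+F: cost 16, shelf space 7, value 81
Best: 91 util.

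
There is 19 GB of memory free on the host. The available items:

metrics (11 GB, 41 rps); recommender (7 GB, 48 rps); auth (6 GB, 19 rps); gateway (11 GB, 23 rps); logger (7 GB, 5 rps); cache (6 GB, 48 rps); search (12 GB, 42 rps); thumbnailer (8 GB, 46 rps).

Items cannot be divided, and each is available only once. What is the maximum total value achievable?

115 rps

Check high-value combinations within 19 GB:
- recommender+auth+cache: memory 7+6+6=19, value 48+19+48=115
- recommender+cache: memory 7+6=13, value 48+48=96
- cache+thumbnailer: memory 6+8=14, value 48+46=94
- recommender+thumbnailer: memory 7+8=15, value 48+46=94
Best: 115 rps.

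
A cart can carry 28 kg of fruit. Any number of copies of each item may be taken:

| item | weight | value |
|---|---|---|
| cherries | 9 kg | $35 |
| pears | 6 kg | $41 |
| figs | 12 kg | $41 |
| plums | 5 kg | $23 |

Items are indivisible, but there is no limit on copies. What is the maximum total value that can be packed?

Best value-per-unit is pears at 41/6; filling with it alone gives 4×41 = 164.
Optimal mix: 3×pears + 2×plums → weight 28, value 169.

$169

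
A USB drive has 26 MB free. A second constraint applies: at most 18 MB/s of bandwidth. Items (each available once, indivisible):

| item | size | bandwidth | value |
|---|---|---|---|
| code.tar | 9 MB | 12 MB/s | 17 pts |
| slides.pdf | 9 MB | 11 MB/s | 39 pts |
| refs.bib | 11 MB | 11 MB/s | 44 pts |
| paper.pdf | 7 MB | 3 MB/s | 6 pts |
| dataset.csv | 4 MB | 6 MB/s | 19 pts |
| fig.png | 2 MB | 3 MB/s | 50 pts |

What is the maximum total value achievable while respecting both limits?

Feasible sets respecting both limits:
- refs.bib+paper.pdf+fig.png: size 20, bandwidth 17, value 100
- slides.pdf+paper.pdf+fig.png: size 18, bandwidth 17, value 95
- refs.bib+fig.png: size 13, bandwidth 14, value 94
- slides.pdf+fig.png: size 11, bandwidth 14, value 89
Best: 100 pts.

100 pts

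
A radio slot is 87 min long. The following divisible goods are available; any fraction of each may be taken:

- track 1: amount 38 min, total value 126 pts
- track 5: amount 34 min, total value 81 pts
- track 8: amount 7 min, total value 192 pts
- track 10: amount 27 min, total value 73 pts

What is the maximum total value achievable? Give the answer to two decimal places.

Take in order of value per unit:
- track 8 (192/7 per unit): all 7 → value 192, running total 192.00
- track 1 (126/38 per unit): all 38 → value 126, running total 318.00
- track 10 (73/27 per unit): all 27 → value 73, running total 391.00
- track 5 (81/34 per unit): 15 of 34 → value 15×81/34 = 35.7353, running total 426.74
Total 426.74.

426.74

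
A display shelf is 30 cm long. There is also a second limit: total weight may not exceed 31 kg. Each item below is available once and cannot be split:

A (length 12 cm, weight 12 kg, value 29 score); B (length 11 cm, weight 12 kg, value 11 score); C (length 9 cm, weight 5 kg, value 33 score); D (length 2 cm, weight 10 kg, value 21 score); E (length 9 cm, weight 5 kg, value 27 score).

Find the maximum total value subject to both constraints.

Feasible sets respecting both limits:
- A+C+E: length 30, weight 22, value 89
- A+C+D: length 23, weight 27, value 83
- C+D+E: length 20, weight 20, value 81
- A+D+E: length 23, weight 27, value 77
Best: 89 score.

89 score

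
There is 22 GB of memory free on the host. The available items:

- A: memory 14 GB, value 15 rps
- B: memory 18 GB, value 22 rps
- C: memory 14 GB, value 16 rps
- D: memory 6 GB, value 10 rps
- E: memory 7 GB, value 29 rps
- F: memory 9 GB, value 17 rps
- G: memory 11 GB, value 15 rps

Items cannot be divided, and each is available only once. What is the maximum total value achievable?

56 rps

This is a 0/1 knapsack; check combinations near the capacity.
- D+E+F: memory 6+7+9=22, value 10+29+17=56
- E+F: memory 7+9=16, value 29+17=46
- C+E: memory 14+7=21, value 16+29=45
- E+G: memory 7+11=18, value 29+15=44
Best: 56 rps.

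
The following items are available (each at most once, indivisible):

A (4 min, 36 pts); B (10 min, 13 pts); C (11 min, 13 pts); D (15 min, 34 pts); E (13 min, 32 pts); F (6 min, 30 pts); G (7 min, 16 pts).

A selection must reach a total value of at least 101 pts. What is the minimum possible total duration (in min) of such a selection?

Subsets with value ≥ 101, sorted by total duration:
- A+E+F+G: duration 30, value 114
- A+D+F+G: duration 32, value 116
Minimum duration: 30 min.

30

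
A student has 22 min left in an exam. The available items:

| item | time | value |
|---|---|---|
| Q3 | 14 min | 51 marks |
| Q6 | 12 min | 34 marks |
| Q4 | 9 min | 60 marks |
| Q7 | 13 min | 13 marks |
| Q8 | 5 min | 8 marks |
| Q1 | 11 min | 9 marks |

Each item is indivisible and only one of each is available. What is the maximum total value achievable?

94 marks

Check high-value combinations within 22 min:
- Q6+Q4: time 12+9=21, value 34+60=94
- Q4+Q7: time 9+13=22, value 60+13=73
- Q4+Q1: time 9+11=20, value 60+9=69
Best: 94 marks.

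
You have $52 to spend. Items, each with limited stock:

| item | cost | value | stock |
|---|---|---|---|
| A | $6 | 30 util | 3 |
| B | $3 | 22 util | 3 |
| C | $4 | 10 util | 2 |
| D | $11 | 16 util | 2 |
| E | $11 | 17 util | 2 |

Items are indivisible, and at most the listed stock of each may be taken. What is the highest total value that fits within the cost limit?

Best selections within cost 52 and stock limits:
- 3×A + 3×B + 2×C + 1×E: cost 46, value 193
- 3×A + 3×B + 2×C + 1×D: cost 46, value 192
- 3×A + 3×B + 2×E: cost 49, value 190
Best: 193 util.

193 util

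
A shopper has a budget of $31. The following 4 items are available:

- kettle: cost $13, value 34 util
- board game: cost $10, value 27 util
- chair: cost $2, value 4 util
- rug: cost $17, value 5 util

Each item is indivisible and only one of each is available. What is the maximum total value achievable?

65 util

Check high-value combinations within $31:
- kettle+board game+chair: cost 13+10+2=25, value 34+27+4=65
- kettle+board game: cost 13+10=23, value 34+27=61
- kettle+rug: cost 13+17=30, value 34+5=39
- kettle+chair: cost 13+2=15, value 34+4=38
- board game+chair+rug: cost 10+2+17=29, value 27+4+5=36
Best: 65 util.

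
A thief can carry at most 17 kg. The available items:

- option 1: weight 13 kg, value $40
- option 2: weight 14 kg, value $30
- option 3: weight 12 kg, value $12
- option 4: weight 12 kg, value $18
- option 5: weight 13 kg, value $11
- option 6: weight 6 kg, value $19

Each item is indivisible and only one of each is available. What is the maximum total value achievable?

This is a 0/1 knapsack; check combinations near the capacity.
- option 1: weight 13, value 40
- option 2: weight 14, value 30
- option 6: weight 6, value 19
- option 4: weight 12, value 18
Best: $40.

$40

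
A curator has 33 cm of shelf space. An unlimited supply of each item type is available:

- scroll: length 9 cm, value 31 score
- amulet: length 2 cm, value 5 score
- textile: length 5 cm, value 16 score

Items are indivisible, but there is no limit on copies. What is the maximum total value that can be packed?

110 score

Best value-per-unit is scroll at 31/9; filling with it alone gives 3×31 = 93.
Optimal mix: 2×scroll + 3×textile → length 33, value 110.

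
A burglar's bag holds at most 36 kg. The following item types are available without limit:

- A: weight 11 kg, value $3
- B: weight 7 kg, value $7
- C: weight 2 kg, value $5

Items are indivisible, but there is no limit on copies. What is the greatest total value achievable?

Best value-per-unit is C at 5/2, and filling with it alone uses weight 18×2=36. No mix of the others beats 18×5 = 90.

$90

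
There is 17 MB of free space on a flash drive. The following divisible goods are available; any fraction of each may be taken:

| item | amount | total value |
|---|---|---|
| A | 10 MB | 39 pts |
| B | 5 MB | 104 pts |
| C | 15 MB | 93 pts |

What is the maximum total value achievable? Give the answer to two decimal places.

178.40

Take in order of value per unit:
- B (104/5 per unit): all 5 → value 104, running total 104.00
- C (93/15 per unit): 12 of 15 → value 12×93/15 = 74.4000, running total 178.40
Total 178.40.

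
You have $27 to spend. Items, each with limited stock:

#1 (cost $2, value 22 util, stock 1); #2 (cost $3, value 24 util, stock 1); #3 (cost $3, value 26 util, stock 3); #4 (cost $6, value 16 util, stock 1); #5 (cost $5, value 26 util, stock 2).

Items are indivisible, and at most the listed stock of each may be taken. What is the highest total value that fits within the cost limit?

Top feasible selections:
- 1×#1 + 1×#2 + 3×#3 + 2×#5: cost 24, value 176
- 1×#1 + 3×#3 + 1×#4 + 2×#5: cost 27, value 168
- 1×#1 + 1×#2 + 3×#3 + 1×#4 + 1×#5: cost 25, value 166
Best: 176 util.

176 util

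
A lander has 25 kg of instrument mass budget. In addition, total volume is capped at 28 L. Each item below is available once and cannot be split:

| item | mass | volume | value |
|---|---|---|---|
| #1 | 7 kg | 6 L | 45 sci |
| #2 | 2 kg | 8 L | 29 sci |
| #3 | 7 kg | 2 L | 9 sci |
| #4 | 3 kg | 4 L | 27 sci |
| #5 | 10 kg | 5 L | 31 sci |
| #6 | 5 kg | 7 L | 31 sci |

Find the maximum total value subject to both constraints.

141 sci

Feasible sets respecting both limits:
- #1+#2+#3+#4+#6: mass 24, volume 27, value 141
- #1+#2+#5+#6: mass 24, volume 26, value 136
- #1+#4+#5+#6: mass 25, volume 22, value 134
- #1+#2+#4+#5: mass 22, volume 23, value 132
Best: 141 sci.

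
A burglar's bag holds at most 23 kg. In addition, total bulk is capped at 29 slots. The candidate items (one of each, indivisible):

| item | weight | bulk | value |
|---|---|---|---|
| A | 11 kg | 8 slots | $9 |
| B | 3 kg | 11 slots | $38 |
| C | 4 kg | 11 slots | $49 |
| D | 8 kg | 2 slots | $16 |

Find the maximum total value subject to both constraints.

Feasible sets respecting both limits:
- B+C+D: weight 15, bulk 24, value 103
- B+C: weight 7, bulk 22, value 87
- A+C+D: weight 23, bulk 21, value 74
Best: $103.

$103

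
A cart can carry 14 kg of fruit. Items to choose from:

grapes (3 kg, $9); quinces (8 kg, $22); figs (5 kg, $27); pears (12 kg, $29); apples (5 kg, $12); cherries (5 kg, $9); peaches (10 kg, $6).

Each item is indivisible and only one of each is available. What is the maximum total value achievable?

This is a 0/1 knapsack; check combinations near the capacity.
- quinces+figs: weight 8+5=13, value 22+27=49
- grapes+figs+apples: weight 3+5+5=13, value 9+27+12=48
- grapes+figs+cherries: weight 3+5+5=13, value 9+27+9=45
- figs+apples: weight 5+5=10, value 27+12=39
- grapes+figs: weight 3+5=8, value 9+27=36
Best: $49.

$49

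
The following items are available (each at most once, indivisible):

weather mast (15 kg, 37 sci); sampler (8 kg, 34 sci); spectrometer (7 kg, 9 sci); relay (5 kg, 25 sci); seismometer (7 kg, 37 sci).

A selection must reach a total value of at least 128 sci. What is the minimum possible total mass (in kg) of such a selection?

35

Subsets with value ≥ 128, sorted by total mass:
- weather mast+sampler+relay+seismometer: mass 35, value 133
- weather mast+sampler+spectrometer+relay+seismometer: mass 42, value 142
Minimum mass: 35 kg.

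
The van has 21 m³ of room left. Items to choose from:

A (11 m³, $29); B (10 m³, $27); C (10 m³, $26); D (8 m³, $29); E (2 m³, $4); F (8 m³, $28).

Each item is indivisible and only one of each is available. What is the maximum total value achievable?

$62

Check high-value combinations within 21 m³:
- A+D+E: volume 11+8+2=21, value 29+29+4=62
- D+E+F: volume 8+2+8=18, value 29+4+28=61
- A+E+F: volume 11+2+8=21, value 29+4+28=61
- B+D+E: volume 10+8+2=20, value 27+29+4=60
- C+D+E: volume 10+8+2=20, value 26+29+4=59
Best: $62.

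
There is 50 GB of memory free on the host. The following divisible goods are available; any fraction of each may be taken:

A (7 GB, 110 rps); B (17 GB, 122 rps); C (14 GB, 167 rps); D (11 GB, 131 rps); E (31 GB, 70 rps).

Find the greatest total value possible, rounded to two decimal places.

532.26

Take in order of value per unit:
- A (110/7 per unit): all 7 → value 110, running total 110.00
- C (167/14 per unit): all 14 → value 167, running total 277.00
- D (131/11 per unit): all 11 → value 131, running total 408.00
- B (122/17 per unit): all 17 → value 122, running total 530.00
- E (70/31 per unit): 1 of 31 → value 1×70/31 = 2.2581, running total 532.26
Total 532.26.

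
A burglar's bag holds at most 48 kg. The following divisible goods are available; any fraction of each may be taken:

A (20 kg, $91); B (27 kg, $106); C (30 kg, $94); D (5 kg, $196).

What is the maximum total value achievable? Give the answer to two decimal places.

Take in order of value per unit:
- D (196/5 per unit): all 5 → value 196, running total 196.00
- A (91/20 per unit): all 20 → value 91, running total 287.00
- B (106/27 per unit): 23 of 27 → value 23×106/27 = 90.2963, running total 377.30
Total 377.30.

377.30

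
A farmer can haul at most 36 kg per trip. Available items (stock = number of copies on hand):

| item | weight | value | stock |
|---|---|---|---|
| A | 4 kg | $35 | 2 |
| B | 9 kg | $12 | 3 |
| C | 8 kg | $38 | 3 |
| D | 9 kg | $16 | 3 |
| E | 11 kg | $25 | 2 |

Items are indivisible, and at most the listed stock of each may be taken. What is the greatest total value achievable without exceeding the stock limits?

Best selections within weight 36 and stock limits:
- 2×A + 3×C: weight 32, value 184
- 2×A + 2×C + 1×E: weight 35, value 171
Best: $184.

$184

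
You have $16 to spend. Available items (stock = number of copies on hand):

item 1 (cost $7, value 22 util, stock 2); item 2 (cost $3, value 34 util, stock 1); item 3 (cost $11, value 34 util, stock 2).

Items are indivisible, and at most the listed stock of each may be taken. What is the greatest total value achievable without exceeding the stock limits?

Best selections within cost 16 and stock limits:
- 1×item 2 + 1×item 3: cost 14, value 68
- 1×item 1 + 1×item 2: cost 10, value 56
- 2×item 1: cost 14, value 44
- 1×item 2: cost 3, value 34
Best: 68 util.

68 util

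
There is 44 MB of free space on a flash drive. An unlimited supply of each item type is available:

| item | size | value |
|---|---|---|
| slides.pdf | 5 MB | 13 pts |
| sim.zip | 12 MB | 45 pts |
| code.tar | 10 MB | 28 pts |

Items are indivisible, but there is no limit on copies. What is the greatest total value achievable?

Best value-per-unit is sim.zip at 45/12; filling with it alone gives 3×45 = 135.
Optimal mix: 1×slides.pdf + 3×sim.zip → size 41, value 148.

148 pts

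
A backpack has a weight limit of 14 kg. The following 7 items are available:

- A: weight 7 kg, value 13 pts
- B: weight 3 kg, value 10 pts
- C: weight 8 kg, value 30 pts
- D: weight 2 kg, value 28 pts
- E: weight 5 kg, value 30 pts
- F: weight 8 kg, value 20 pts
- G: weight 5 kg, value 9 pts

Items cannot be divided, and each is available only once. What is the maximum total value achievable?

Check high-value combinations within 14 kg:
- A+D+E: weight 7+2+5=14, value 13+28+30=71
- B+D+E: weight 3+2+5=10, value 10+28+30=68
- B+C+D: weight 3+8+2=13, value 10+30+28=68
- D+E+G: weight 2+5+5=12, value 28+30+9=67
- C+E: weight 8+5=13, value 30+30=60
Best: 71 pts.

71 pts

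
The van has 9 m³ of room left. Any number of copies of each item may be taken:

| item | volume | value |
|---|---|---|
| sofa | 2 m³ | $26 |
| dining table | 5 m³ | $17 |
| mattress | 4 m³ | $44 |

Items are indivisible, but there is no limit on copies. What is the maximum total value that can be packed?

Best value-per-unit is sofa at 26/2, and filling with it alone uses volume 4×2=8. No mix of the others beats 4×26 = 104.

$104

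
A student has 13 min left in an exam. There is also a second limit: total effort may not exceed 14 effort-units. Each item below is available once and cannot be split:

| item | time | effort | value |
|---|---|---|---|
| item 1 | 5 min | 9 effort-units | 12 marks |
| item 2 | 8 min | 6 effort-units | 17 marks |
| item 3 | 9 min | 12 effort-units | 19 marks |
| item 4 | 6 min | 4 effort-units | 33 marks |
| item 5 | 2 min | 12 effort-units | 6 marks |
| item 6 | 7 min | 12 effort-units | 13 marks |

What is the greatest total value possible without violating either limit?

Feasible sets respecting both limits:
- item 1+item 4: time 11, effort 13, value 45
- item 4: time 6, effort 4, value 33
- item 3: time 9, effort 12, value 19
Best: 45 marks.

45 marks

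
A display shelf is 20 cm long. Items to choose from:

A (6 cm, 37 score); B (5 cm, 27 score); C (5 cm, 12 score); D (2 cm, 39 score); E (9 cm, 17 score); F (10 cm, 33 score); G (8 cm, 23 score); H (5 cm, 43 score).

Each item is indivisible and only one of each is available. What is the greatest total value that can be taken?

This is a 0/1 knapsack; check combinations near the capacity.
- A+B+D+H: length 6+5+2+5=18, value 37+27+39+43=146
- B+D+G+H: length 5+2+8+5=20, value 27+39+23+43=132
- A+C+D+H: length 6+5+2+5=18, value 37+12+39+43=131
Best: 146 score.

146 score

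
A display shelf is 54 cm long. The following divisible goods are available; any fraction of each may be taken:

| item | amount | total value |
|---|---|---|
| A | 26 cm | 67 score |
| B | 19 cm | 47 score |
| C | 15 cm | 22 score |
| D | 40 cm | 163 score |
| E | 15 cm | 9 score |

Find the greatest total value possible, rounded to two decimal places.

Take in order of value per unit:
- D (163/40 per unit): all 40 → value 163, running total 163.00
- A (67/26 per unit): 14 of 26 → value 14×67/26 = 36.0769, running total 199.08
Total 199.08.

199.08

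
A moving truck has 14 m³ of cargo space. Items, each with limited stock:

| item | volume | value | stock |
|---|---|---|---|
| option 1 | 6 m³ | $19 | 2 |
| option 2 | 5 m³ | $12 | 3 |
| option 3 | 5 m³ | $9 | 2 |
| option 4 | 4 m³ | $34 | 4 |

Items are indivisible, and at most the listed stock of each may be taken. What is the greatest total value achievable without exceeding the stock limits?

Top feasible selections:
- 3×option 4: volume 12, value 102
- 1×option 1 + 2×option 4: volume 14, value 87
Best: $102.

$102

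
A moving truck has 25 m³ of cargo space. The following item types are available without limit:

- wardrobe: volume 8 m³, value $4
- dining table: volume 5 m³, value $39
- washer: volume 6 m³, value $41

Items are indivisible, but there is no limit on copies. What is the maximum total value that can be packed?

Best value-per-unit is dining table at 39/5, and filling with it alone uses volume 5×5=25. No mix of the others beats 5×39 = 195.

$195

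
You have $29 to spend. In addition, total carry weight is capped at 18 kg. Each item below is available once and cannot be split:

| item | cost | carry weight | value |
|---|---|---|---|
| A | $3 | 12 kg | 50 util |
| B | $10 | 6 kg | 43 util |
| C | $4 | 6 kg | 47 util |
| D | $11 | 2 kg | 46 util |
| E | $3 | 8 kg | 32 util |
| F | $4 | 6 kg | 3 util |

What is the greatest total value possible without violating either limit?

Feasible sets respecting both limits:
- B+C+D: cost 25, carry weight 14, value 136
- C+D+E: cost 18, carry weight 16, value 125
- B+D+E: cost 24, carry weight 16, value 121
- A+C: cost 7, carry weight 18, value 97
Best: 136 util.

136 util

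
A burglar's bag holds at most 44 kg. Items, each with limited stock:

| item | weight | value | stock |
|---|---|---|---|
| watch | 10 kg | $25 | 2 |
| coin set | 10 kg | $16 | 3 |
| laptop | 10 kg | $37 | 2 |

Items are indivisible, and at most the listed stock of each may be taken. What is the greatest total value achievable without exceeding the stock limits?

Top feasible selections:
- 2×watch + 2×laptop: weight 40, value 124
- 1×watch + 1×coin set + 2×laptop: weight 40, value 115
- 2×coin set + 2×laptop: weight 40, value 106
Best: $124.

$124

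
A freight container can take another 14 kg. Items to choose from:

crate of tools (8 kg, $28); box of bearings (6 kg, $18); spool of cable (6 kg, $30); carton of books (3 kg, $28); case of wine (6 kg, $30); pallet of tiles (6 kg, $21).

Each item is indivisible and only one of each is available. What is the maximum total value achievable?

$60

Check high-value combinations within 14 kg:
- spool of cable+case of wine: weight 6+6=12, value 30+30=60
- spool of cable+carton of books: weight 6+3=9, value 30+28=58
- carton of books+case of wine: weight 3+6=9, value 28+30=58
Best: $60.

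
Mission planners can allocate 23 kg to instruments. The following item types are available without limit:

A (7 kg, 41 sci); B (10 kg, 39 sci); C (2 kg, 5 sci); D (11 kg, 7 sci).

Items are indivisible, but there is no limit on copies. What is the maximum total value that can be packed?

Best value-per-unit is A at 41/7; filling with it alone gives 3×41 = 123.
Optimal mix: 3×A + 1×C → mass 23, value 128.

128 sci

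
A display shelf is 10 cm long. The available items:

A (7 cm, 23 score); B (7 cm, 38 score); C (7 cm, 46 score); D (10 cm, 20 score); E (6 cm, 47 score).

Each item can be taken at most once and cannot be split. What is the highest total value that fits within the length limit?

47 score

Check high-value combinations within 10 cm:
- E: length 6, value 47
- C: length 7, value 46
- B: length 7, value 38
- A: length 7, value 23
- D: length 10, value 20
Best: 47 score.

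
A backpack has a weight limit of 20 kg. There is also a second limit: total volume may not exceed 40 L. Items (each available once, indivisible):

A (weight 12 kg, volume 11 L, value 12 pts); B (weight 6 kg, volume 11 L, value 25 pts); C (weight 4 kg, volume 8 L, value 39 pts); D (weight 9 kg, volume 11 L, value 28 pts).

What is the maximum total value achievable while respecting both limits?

Feasible sets respecting both limits:
- B+C+D: weight 19, volume 30, value 92
- C+D: weight 13, volume 19, value 67
- B+C: weight 10, volume 19, value 64
- B+D: weight 15, volume 22, value 53
Best: 92 pts.

92 pts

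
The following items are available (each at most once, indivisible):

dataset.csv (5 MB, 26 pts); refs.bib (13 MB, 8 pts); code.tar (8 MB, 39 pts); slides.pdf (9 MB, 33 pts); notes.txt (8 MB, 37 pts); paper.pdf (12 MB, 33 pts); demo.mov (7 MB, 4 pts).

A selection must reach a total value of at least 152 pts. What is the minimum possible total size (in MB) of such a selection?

42

Subsets with value ≥ 152, sorted by total size:
- dataset.csv+code.tar+slides.pdf+notes.txt+paper.pdf: size 42, value 168
- dataset.csv+code.tar+slides.pdf+notes.txt+paper.pdf+demo.mov: size 49, value 172
- dataset.csv+refs.bib+code.tar+slides.pdf+notes.txt+paper.pdf: size 55, value 176
Minimum size: 42 MB.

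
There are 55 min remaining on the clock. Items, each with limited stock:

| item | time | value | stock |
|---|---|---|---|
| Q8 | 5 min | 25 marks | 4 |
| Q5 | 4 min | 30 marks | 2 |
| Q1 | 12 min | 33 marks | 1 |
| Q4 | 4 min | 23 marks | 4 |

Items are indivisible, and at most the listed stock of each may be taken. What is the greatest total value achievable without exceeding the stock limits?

262 marks

Best selections within time 55 and stock limits:
- 4×Q8 + 2×Q5 + 1×Q1 + 3×Q4: time 52, value 262
- 3×Q8 + 2×Q5 + 1×Q1 + 4×Q4: time 51, value 260
- 4×Q8 + 1×Q5 + 1×Q1 + 4×Q4: time 52, value 255
- 4×Q8 + 2×Q5 + 4×Q4: time 44, value 252
Best: 262 marks.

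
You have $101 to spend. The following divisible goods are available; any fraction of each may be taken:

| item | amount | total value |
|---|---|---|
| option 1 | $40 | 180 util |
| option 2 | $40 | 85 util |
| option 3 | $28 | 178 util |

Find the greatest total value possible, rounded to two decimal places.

428.13

Take in order of value per unit:
- option 3 (178/28 per unit): all 28 → value 178, running total 178.00
- option 1 (180/40 per unit): all 40 → value 180, running total 358.00
- option 2 (85/40 per unit): 33 of 40 → value 33×85/40 = 70.1250, running total 428.13
Total 428.13.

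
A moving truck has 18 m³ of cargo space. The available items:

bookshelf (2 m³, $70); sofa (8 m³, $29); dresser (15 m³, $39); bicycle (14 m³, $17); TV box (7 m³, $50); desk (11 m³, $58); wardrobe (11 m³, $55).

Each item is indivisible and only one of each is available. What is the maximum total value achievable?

This is a 0/1 knapsack; check combinations near the capacity.
- bookshelf+sofa+TV box: volume 2+8+7=17, value 70+29+50=149
- bookshelf+desk: volume 2+11=13, value 70+58=128
- bookshelf+wardrobe: volume 2+11=13, value 70+55=125
- bookshelf+TV box: volume 2+7=9, value 70+50=120
Best: $149.

$149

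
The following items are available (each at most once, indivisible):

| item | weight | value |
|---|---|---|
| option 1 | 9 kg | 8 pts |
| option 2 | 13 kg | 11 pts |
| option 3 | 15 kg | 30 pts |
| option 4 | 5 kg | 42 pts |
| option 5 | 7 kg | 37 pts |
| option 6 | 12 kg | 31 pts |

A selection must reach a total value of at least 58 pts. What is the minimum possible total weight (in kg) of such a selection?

Subsets with value ≥ 58, sorted by total weight:
- option 4+option 5: weight 12, value 79
- option 4+option 6: weight 17, value 73
- option 5+option 6: weight 19, value 68
Minimum weight: 12 kg.

12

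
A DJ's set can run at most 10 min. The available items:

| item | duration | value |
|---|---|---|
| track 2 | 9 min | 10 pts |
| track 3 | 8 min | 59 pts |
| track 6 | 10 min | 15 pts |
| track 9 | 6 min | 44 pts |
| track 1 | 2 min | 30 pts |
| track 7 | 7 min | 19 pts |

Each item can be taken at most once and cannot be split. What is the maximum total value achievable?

This is a 0/1 knapsack; check combinations near the capacity.
- track 3+track 1: duration 8+2=10, value 59+30=89
- track 9+track 1: duration 6+2=8, value 44+30=74
- track 3: duration 8, value 59
Best: 89 pts.

89 pts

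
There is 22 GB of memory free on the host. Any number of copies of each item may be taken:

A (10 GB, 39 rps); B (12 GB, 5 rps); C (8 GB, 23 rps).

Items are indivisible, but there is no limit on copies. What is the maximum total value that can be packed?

78 rps

Best value-per-unit is A at 39/10, and filling with it alone uses memory 2×10=20. No mix of the others beats 2×39 = 78.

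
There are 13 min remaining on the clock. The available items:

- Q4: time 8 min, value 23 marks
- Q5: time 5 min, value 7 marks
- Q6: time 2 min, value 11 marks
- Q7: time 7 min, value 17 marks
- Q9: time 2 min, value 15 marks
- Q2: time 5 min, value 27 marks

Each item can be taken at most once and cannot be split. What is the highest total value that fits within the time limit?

53 marks

Check high-value combinations within 13 min:
- Q6+Q9+Q2: time 2+2+5=9, value 11+15+27=53
- Q4+Q2: time 8+5=13, value 23+27=50
- Q4+Q6+Q9: time 8+2+2=12, value 23+11+15=49
- Q5+Q9+Q2: time 5+2+5=12, value 7+15+27=49
- Q5+Q6+Q2: time 5+2+5=12, value 7+11+27=45
Best: 53 marks.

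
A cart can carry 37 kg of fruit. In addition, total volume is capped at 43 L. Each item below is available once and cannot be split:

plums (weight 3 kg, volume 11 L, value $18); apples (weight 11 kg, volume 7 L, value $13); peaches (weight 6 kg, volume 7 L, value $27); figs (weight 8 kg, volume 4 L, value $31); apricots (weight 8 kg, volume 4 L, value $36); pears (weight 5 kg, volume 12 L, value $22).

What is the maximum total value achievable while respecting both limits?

$134

Feasible sets respecting both limits:
- plums+peaches+figs+apricots+pears: weight 30, volume 38, value 134
- plums+apples+peaches+figs+apricots: weight 36, volume 33, value 125
- plums+apples+figs+apricots+pears: weight 35, volume 38, value 120
Best: $134.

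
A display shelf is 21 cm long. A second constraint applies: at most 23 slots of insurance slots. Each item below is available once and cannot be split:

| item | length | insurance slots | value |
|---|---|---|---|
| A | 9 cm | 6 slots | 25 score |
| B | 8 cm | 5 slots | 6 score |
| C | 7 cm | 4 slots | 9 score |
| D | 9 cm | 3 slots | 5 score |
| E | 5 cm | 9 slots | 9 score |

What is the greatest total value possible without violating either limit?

Feasible sets respecting both limits:
- A+C+E: length 21, insurance slots 19, value 43
- A+C: length 16, insurance slots 10, value 34
- A+E: length 14, insurance slots 15, value 34
Best: 43 score.

43 score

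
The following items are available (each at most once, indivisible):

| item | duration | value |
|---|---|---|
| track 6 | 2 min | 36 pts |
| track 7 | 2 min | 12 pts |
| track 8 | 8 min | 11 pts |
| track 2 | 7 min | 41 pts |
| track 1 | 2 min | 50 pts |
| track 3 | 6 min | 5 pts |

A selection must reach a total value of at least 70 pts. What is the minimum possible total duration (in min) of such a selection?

Subsets with value ≥ 70, sorted by total duration:
- track 6+track 1: duration 4, value 86
- track 6+track 7+track 1: duration 6, value 98
- track 2+track 1: duration 9, value 91
- track 6+track 2: duration 9, value 77
Minimum duration: 4 min.

4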